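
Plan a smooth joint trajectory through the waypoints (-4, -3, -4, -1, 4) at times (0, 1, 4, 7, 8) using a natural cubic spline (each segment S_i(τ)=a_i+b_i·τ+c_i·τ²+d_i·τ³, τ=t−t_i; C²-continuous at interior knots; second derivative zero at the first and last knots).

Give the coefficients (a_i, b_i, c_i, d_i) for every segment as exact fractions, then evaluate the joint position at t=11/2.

Δ: Δ0=1, Δ1=-1/3, Δ2=1, Δ3=5
row 1: diag=8, rhs=-8; c'=3/8, d'=-1
row 2: denom=12−3·3/8=87/8; d'=(8−3·-1)/(87/8)=88/87
row 3: denom=8−3·8/29=208/29; d'=(24−3·88/87)/(208/29)=38/13
back: M3=38/13
back: M2=88/87−8/29·38/13=8/39
back: M1=-1−3/8·8/39=-14/13
M: M0=0, M1=-14/13, M2=8/39, M3=38/13, M4=0
seg 0: a=-4, c=M0/2=0, d=(M1−M0)/(6·1)=-7/39, b=Δ0−h0·(2M0+M1)/6=46/39
seg 1: a=-3, c=M1/2=-7/13, d=(M2−M1)/(6·3)=25/351, b=Δ1−h1·(2M1+M2)/6=25/39
seg 2: a=-4, c=M2/2=4/39, d=(M3−M2)/(6·3)=53/351, b=Δ2−h2·(2M2+M3)/6=-2/3
seg 3: a=-1, c=M3/2=19/13, d=(M4−M3)/(6·1)=-19/39, b=Δ3−h3·(2M3+M4)/6=157/39
t_q=11/2 → seg 2, τ=3/2; S=-4+-2/3·τ+4/39·τ²+53/351·τ³=-443/104

  seg 0: a=-4 b=46/39 c=0 d=-7/39
  seg 1: a=-3 b=25/39 c=-7/13 d=25/351
  seg 2: a=-4 b=-2/3 c=4/39 d=53/351
  seg 3: a=-1 b=157/39 c=19/13 d=-19/39
S(11/2) = -443/104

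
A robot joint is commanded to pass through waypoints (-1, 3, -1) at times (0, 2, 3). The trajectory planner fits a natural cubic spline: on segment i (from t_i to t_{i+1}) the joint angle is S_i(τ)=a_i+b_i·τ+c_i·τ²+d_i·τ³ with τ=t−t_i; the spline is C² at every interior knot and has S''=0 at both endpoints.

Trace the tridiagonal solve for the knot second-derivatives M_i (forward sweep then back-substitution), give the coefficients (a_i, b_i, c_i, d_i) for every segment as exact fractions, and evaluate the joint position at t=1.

Δ: Δ0=2, Δ1=-4
row 1: diag=6, rhs=-36; c'=1/6, d'=-6
back: M1=-6
M: M0=0, M1=-6, M2=0
seg 0: a=-1, c=M0/2=0, d=(M1−M0)/(6·2)=-1/2, b=Δ0−h0·(2M0+M1)/6=4
seg 1: a=3, c=M1/2=-3, d=(M2−M1)/(6·1)=1, b=Δ1−h1·(2M1+M2)/6=-2
t_q=1 → seg 0, τ=1; S=-1+4·τ+0·τ²+-1/2·τ³=5/2

  seg 0: a=-1 b=4 c=0 d=-1/2
  seg 1: a=3 b=-2 c=-3 d=1
S(1) = 5/2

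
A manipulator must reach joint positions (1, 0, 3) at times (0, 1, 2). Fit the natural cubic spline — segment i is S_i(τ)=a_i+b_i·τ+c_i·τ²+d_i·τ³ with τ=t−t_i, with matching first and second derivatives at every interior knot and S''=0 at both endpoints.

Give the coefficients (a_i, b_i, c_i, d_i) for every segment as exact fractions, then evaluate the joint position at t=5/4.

  seg 0: a=1 b=-2 c=0 d=1
  seg 1: a=0 b=1 c=3 d=-1
S(5/4) = 27/64

Δ: Δ0=-1, Δ1=3
row 1: diag=4, rhs=24; c'=1/4, d'=6
back: M1=6
M: M0=0, M1=6, M2=0
seg 0: a=1, c=M0/2=0, d=(M1−M0)/(6·1)=1, b=Δ0−h0·(2M0+M1)/6=-2
seg 1: a=0, c=M1/2=3, d=(M2−M1)/(6·1)=-1, b=Δ1−h1·(2M1+M2)/6=1
t_q=5/4 → seg 1, τ=1/4; S=0+1·τ+3·τ²+-1·τ³=27/64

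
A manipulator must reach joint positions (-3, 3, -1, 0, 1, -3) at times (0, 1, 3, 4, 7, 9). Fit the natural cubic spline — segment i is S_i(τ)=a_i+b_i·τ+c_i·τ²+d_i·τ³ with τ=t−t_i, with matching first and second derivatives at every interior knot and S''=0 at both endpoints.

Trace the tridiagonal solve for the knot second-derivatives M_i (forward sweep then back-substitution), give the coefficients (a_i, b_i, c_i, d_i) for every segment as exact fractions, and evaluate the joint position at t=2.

Δ: Δ0=6, Δ1=-2, Δ2=1, Δ3=1/3, Δ4=-2
row 1: diag=6, rhs=-48; c'=1/3, d'=-8
row 2: denom=6−2·1/3=16/3; d'=(18−2·-8)/(16/3)=51/8
row 3: denom=8−1·3/16=125/16; d'=(-4−1·51/8)/(125/16)=-166/125
row 4: denom=10−3·48/125=1106/125; d'=(-14−3·-166/125)/(1106/125)=-626/553
back: M4=-626/553
back: M3=-166/125−48/125·-626/553=-494/553
back: M2=51/8−3/16·-494/553=3618/553
back: M1=-8−1/3·3618/553=-5630/553
M: M0=0, M1=-5630/553, M2=3618/553, M3=-494/553, M4=-626/553, M5=0
seg 0: a=-3, c=M0/2=0, d=(M1−M0)/(6·1)=-2815/1659, b=Δ0−h0·(2M0+M1)/6=12769/1659
seg 1: a=3, c=M1/2=-2815/553, d=(M2−M1)/(6·2)=2312/1659, b=Δ1−h1·(2M1+M2)/6=4324/1659
seg 2: a=-1, c=M2/2=1809/553, d=(M3−M2)/(6·1)=-2056/1659, b=Δ2−h2·(2M2+M3)/6=-1712/1659
seg 3: a=0, c=M3/2=-247/553, d=(M4−M3)/(6·3)=-22/1659, b=Δ3−h3·(2M3+M4)/6=2974/1659
seg 4: a=1, c=M4/2=-313/553, d=(M5−M4)/(6·2)=313/3318, b=Δ4−h4·(2M4+M5)/6=-2066/1659
t_q=2 → seg 1, τ=1; S=3+4324/1659·τ+-2815/553·τ²+2312/1659·τ³=1056/553

  seg 0: a=-3 b=12769/1659 c=0 d=-2815/1659
  seg 1: a=3 b=4324/1659 c=-2815/553 d=2312/1659
  seg 2: a=-1 b=-1712/1659 c=1809/553 d=-2056/1659
  seg 3: a=0 b=2974/1659 c=-247/553 d=-22/1659
  seg 4: a=1 b=-2066/1659 c=-313/553 d=313/3318
S(2) = 1056/553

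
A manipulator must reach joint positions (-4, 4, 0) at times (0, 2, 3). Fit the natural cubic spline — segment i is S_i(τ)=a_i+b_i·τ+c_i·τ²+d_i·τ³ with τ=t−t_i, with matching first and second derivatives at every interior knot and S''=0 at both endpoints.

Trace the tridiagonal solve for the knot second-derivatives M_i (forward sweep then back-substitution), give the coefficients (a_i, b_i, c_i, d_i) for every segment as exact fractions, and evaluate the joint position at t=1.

  seg 0: a=-4 b=20/3 c=0 d=-2/3
  seg 1: a=4 b=-4/3 c=-4 d=4/3
S(1) = 2

Δ: Δ0=4, Δ1=-4
row 1: diag=6, rhs=-48; c'=1/6, d'=-8
back: M1=-8
M: M0=0, M1=-8, M2=0
seg 0: a=-4, c=M0/2=0, d=(M1−M0)/(6·2)=-2/3, b=Δ0−h0·(2M0+M1)/6=20/3
seg 1: a=4, c=M1/2=-4, d=(M2−M1)/(6·1)=4/3, b=Δ1−h1·(2M1+M2)/6=-4/3
t_q=1 → seg 0, τ=1; S=-4+20/3·τ+0·τ²+-2/3·τ³=2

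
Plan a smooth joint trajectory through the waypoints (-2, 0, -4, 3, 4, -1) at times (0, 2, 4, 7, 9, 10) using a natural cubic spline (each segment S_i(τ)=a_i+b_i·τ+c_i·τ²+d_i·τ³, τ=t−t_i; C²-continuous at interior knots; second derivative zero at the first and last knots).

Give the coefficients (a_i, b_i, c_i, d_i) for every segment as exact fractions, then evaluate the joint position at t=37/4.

  seg 0: a=-2 b=5873/2868 c=0 d=-3005/11472
  seg 1: a=0 b=-1571/1434 c=-3005/1912 d=6421/11472
  seg 2: a=-4 b=-1909/2868 c=427/239 d=-2257/8604
  seg 3: a=3 b=4261/1434 c=-549/956 d=-1897/5736
  seg 4: a=4 b=-2362/717 c=-1223/478 d=1223/1434
S(37/4) = 92689/30592

Δ: Δ0=1, Δ1=-2, Δ2=7/3, Δ3=1/2, Δ4=-5
row 1: diag=8, rhs=-18; c'=1/4, d'=-9/4
row 2: denom=10−2·1/4=19/2; d'=(26−2·-9/4)/(19/2)=61/19
row 3: denom=10−3·6/19=172/19; d'=(-11−3·61/19)/(172/19)=-98/43
row 4: denom=6−2·19/86=239/43; d'=(-33−2·-98/43)/(239/43)=-1223/239
back: M4=-1223/239
back: M3=-98/43−19/86·-1223/239=-549/478
back: M2=61/19−6/19·-549/478=854/239
back: M1=-9/4−1/4·854/239=-3005/956
M: M0=0, M1=-3005/956, M2=854/239, M3=-549/478, M4=-1223/239, M5=0
seg 0: a=-2, c=M0/2=0, d=(M1−M0)/(6·2)=-3005/11472, b=Δ0−h0·(2M0+M1)/6=5873/2868
seg 1: a=0, c=M1/2=-3005/1912, d=(M2−M1)/(6·2)=6421/11472, b=Δ1−h1·(2M1+M2)/6=-1571/1434
seg 2: a=-4, c=M2/2=427/239, d=(M3−M2)/(6·3)=-2257/8604, b=Δ2−h2·(2M2+M3)/6=-1909/2868
seg 3: a=3, c=M3/2=-549/956, d=(M4−M3)/(6·2)=-1897/5736, b=Δ3−h3·(2M3+M4)/6=4261/1434
seg 4: a=4, c=M4/2=-1223/478, d=(M5−M4)/(6·1)=1223/1434, b=Δ4−h4·(2M4+M5)/6=-2362/717
t_q=37/4 → seg 4, τ=1/4; S=4+-2362/717·τ+-1223/478·τ²+1223/1434·τ³=92689/30592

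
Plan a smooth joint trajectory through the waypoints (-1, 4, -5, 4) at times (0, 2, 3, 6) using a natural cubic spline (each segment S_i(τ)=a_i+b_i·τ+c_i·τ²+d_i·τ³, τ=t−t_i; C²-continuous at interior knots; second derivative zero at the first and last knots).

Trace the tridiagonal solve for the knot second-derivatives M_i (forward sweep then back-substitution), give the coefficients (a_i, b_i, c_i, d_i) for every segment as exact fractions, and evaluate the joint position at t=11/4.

  seg 0: a=-1 b=651/94 c=0 d=-52/47
  seg 1: a=4 b=-597/94 c=-312/47 d=375/94
  seg 2: a=-5 b=-360/47 c=501/94 d=-167/282
S(11/4) = -16931/6016

Δ: Δ0=5/2, Δ1=-9, Δ2=3
row 1: diag=6, rhs=-69; c'=1/6, d'=-23/2
row 2: denom=8−1·1/6=47/6; d'=(72−1·-23/2)/(47/6)=501/47
back: M2=501/47
back: M1=-23/2−1/6·501/47=-624/47
M: M0=0, M1=-624/47, M2=501/47, M3=0
seg 0: a=-1, c=M0/2=0, d=(M1−M0)/(6·2)=-52/47, b=Δ0−h0·(2M0+M1)/6=651/94
seg 1: a=4, c=M1/2=-312/47, d=(M2−M1)/(6·1)=375/94, b=Δ1−h1·(2M1+M2)/6=-597/94
seg 2: a=-5, c=M2/2=501/94, d=(M3−M2)/(6·3)=-167/282, b=Δ2−h2·(2M2+M3)/6=-360/47
t_q=11/4 → seg 1, τ=3/4; S=4+-597/94·τ+-312/47·τ²+375/94·τ³=-16931/6016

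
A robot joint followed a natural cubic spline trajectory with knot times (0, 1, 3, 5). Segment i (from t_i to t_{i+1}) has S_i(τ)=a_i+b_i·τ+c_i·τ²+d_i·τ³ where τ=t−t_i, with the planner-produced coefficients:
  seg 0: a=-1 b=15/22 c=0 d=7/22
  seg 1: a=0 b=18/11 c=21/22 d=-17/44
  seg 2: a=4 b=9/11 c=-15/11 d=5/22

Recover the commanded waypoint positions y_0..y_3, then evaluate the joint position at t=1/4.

y_0 = S_0(0) = a_0 = -1
y_1 = S_1(0) = a_1 = 0
y_2 = S_2(0) = a_2 = 4
y_3 = S_2(2) = 2
t_q=1/4 is in segment 0 (τ=1/4); S_0(τ)=-1161/1408

y_0=-1 y_1=0 y_2=4 y_3=2
S(1/4) = -1161/1408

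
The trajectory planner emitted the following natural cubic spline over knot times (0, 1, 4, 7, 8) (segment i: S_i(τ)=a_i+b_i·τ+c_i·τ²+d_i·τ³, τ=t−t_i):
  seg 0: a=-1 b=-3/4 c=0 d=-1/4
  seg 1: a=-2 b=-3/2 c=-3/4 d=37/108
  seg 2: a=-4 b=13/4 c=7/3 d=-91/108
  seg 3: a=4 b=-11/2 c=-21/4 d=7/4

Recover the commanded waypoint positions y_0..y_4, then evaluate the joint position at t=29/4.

y_0=-1 y_1=-2 y_2=-4 y_3=4 y_4=-5
S(29/4) = 595/256

y_0 = S_0(0) = a_0 = -1
y_1 = S_1(0) = a_1 = -2
y_2 = S_2(0) = a_2 = -4
y_3 = S_3(0) = a_3 = 4
y_4 = S_3(1) = -5
t_q=29/4 is in segment 3 (τ=1/4); S_3(τ)=595/256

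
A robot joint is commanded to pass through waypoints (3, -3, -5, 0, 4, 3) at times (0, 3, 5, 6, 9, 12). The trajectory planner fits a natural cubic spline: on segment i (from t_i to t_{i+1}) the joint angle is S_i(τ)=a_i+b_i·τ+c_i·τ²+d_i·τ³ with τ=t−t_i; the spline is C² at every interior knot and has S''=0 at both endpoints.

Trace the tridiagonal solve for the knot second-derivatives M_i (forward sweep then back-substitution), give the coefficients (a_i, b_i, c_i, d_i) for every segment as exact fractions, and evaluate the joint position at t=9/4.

  seg 0: a=3 b=-71/44 c=0 d=-17/396
  seg 1: a=-3 b=-61/22 c=-17/44 d=7/11
  seg 2: a=-5 b=73/22 c=151/44 d=-7/4
  seg 3: a=0 b=217/44 c=-20/11 d=245/1188
  seg 4: a=4 b=-9/22 c=5/132 d=-5/1188
S(9/4) = -3153/2816

Δ: Δ0=-2, Δ1=-1, Δ2=5, Δ3=4/3, Δ4=-1/3
row 1: diag=10, rhs=6; c'=1/5, d'=3/5
row 2: denom=6−2·1/5=28/5; d'=(36−2·3/5)/(28/5)=87/14
row 3: denom=8−1·5/28=219/28; d'=(-22−1·87/14)/(219/28)=-790/219
row 4: denom=12−3·28/73=792/73; d'=(-10−3·-790/219)/(792/73)=5/66
back: M4=5/66
back: M3=-790/219−28/73·5/66=-40/11
back: M2=87/14−5/28·-40/11=151/22
back: M1=3/5−1/5·151/22=-17/22
M: M0=0, M1=-17/22, M2=151/22, M3=-40/11, M4=5/66, M5=0
seg 0: a=3, c=M0/2=0, d=(M1−M0)/(6·3)=-17/396, b=Δ0−h0·(2M0+M1)/6=-71/44
seg 1: a=-3, c=M1/2=-17/44, d=(M2−M1)/(6·2)=7/11, b=Δ1−h1·(2M1+M2)/6=-61/22
seg 2: a=-5, c=M2/2=151/44, d=(M3−M2)/(6·1)=-7/4, b=Δ2−h2·(2M2+M3)/6=73/22
seg 3: a=0, c=M3/2=-20/11, d=(M4−M3)/(6·3)=245/1188, b=Δ3−h3·(2M3+M4)/6=217/44
seg 4: a=4, c=M4/2=5/132, d=(M5−M4)/(6·3)=-5/1188, b=Δ4−h4·(2M4+M5)/6=-9/22
t_q=9/4 → seg 0, τ=9/4; S=3+-71/44·τ+0·τ²+-17/396·τ³=-3153/2816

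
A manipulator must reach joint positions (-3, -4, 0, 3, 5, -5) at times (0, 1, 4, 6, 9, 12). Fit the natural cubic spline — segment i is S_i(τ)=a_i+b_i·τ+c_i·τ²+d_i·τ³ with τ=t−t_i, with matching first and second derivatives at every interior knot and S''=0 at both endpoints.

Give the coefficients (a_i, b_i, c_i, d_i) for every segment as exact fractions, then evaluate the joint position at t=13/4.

  seg 0: a=-3 b=-2207/1666 c=0 d=541/1666
  seg 1: a=-4 b=-292/833 c=1623/1666 d=-6191/44982
  seg 2: a=0 b=2963/1666 c=-661/2499 d=313/4998
  seg 3: a=3 b=1051/714 c=278/2499 d=-5693/44982
  seg 4: a=5 b=-3193/2499 c=-5137/4998 d=5137/44982
S(13/4) = -151897/106624

Δ: Δ0=-1, Δ1=4/3, Δ2=3/2, Δ3=2/3, Δ4=-10/3
row 1: diag=8, rhs=14; c'=3/8, d'=7/4
row 2: denom=10−3·3/8=71/8; d'=(1−3·7/4)/(71/8)=-34/71
row 3: denom=10−2·16/71=678/71; d'=(-5−2·-34/71)/(678/71)=-287/678
row 4: denom=12−3·71/226=2499/226; d'=(-24−3·-287/678)/(2499/226)=-5137/2499
back: M4=-5137/2499
back: M3=-287/678−71/226·-5137/2499=556/2499
back: M2=-34/71−16/71·556/2499=-1322/2499
back: M1=7/4−3/8·-1322/2499=1623/833
M: M0=0, M1=1623/833, M2=-1322/2499, M3=556/2499, M4=-5137/2499, M5=0
seg 0: a=-3, c=M0/2=0, d=(M1−M0)/(6·1)=541/1666, b=Δ0−h0·(2M0+M1)/6=-2207/1666
seg 1: a=-4, c=M1/2=1623/1666, d=(M2−M1)/(6·3)=-6191/44982, b=Δ1−h1·(2M1+M2)/6=-292/833
seg 2: a=0, c=M2/2=-661/2499, d=(M3−M2)/(6·2)=313/4998, b=Δ2−h2·(2M2+M3)/6=2963/1666
seg 3: a=3, c=M3/2=278/2499, d=(M4−M3)/(6·3)=-5693/44982, b=Δ3−h3·(2M3+M4)/6=1051/714
seg 4: a=5, c=M4/2=-5137/4998, d=(M5−M4)/(6·3)=5137/44982, b=Δ4−h4·(2M4+M5)/6=-3193/2499
t_q=13/4 → seg 1, τ=9/4; S=-4+-292/833·τ+1623/1666·τ²+-6191/44982·τ³=-151897/106624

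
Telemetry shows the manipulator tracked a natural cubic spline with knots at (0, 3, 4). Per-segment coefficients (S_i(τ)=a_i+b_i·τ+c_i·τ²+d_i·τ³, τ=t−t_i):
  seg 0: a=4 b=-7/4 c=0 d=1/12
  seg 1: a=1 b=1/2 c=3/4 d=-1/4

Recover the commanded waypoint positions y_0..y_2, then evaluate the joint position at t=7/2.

y_0=4 y_1=1 y_2=2
S(7/2) = 45/32

y_0 = S_0(0) = a_0 = 4
y_1 = S_1(0) = a_1 = 1
y_2 = S_1(1) = 2
t_q=7/2 is in segment 1 (τ=1/2); S_1(τ)=45/32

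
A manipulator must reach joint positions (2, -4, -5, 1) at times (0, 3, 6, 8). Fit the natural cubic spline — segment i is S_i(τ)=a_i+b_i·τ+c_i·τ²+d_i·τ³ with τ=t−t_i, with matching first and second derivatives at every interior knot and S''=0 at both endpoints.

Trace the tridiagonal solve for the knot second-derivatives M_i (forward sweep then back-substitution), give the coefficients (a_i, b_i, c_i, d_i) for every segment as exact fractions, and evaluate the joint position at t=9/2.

Δ: Δ0=-2, Δ1=-1/3, Δ2=3
row 1: diag=12, rhs=10; c'=1/4, d'=5/6
row 2: denom=10−3·1/4=37/4; d'=(20−3·5/6)/(37/4)=70/37
back: M2=70/37
back: M1=5/6−1/4·70/37=40/111
M: M0=0, M1=40/111, M2=70/37, M3=0
seg 0: a=2, c=M0/2=0, d=(M1−M0)/(6·3)=20/999, b=Δ0−h0·(2M0+M1)/6=-242/111
seg 1: a=-4, c=M1/2=20/111, d=(M2−M1)/(6·3)=85/999, b=Δ1−h1·(2M1+M2)/6=-182/111
seg 2: a=-5, c=M2/2=35/37, d=(M3−M2)/(6·2)=-35/222, b=Δ2−h2·(2M2+M3)/6=193/111
t_q=9/2 → seg 1, τ=3/2; S=-4+-182/111·τ+20/111·τ²+85/999·τ³=-1707/296

  seg 0: a=2 b=-242/111 c=0 d=20/999
  seg 1: a=-4 b=-182/111 c=20/111 d=85/999
  seg 2: a=-5 b=193/111 c=35/37 d=-35/222
S(9/2) = -1707/296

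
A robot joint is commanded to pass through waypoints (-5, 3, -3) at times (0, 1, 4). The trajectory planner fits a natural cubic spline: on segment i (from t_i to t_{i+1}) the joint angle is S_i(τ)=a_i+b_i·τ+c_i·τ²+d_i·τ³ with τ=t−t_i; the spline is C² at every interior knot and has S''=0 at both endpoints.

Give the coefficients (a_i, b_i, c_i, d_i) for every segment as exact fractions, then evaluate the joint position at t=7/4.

Δ: Δ0=8, Δ1=-2
row 1: diag=8, rhs=-60; c'=3/8, d'=-15/2
back: M1=-15/2
M: M0=0, M1=-15/2, M2=0
seg 0: a=-5, c=M0/2=0, d=(M1−M0)/(6·1)=-5/4, b=Δ0−h0·(2M0+M1)/6=37/4
seg 1: a=3, c=M1/2=-15/4, d=(M2−M1)/(6·3)=5/12, b=Δ1−h1·(2M1+M2)/6=11/2
t_q=7/4 → seg 1, τ=3/4; S=3+11/2·τ+-15/4·τ²+5/12·τ³=1329/256

  seg 0: a=-5 b=37/4 c=0 d=-5/4
  seg 1: a=3 b=11/2 c=-15/4 d=5/12
S(7/4) = 1329/256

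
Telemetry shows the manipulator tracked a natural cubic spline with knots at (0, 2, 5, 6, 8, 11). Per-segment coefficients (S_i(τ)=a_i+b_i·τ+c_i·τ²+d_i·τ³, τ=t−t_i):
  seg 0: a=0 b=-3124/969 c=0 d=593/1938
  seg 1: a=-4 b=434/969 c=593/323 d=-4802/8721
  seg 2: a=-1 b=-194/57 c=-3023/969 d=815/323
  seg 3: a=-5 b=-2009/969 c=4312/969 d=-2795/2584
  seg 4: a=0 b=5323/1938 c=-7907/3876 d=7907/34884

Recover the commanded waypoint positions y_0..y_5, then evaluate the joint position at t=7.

y_0=0 y_1=-4 y_2=-1 y_3=-5 y_4=0 y_5=-4
S(7) = -28721/7752

y_0 = S_0(0) = a_0 = 0
y_1 = S_1(0) = a_1 = -4
y_2 = S_2(0) = a_2 = -1
y_3 = S_3(0) = a_3 = -5
y_4 = S_4(0) = a_4 = 0
y_5 = S_4(3) = -4
t_q=7 is in segment 3 (τ=1); S_3(τ)=-28721/7752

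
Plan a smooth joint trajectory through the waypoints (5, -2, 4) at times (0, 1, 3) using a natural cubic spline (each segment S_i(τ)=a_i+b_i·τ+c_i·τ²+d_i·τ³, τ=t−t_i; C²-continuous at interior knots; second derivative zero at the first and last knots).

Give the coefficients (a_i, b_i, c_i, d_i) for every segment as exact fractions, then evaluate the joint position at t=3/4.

Δ: Δ0=-7, Δ1=3
row 1: diag=6, rhs=60; c'=1/3, d'=10
back: M1=10
M: M0=0, M1=10, M2=0
seg 0: a=5, c=M0/2=0, d=(M1−M0)/(6·1)=5/3, b=Δ0−h0·(2M0+M1)/6=-26/3
seg 1: a=-2, c=M1/2=5, d=(M2−M1)/(6·2)=-5/6, b=Δ1−h1·(2M1+M2)/6=-11/3
t_q=3/4 → seg 0, τ=3/4; S=5+-26/3·τ+0·τ²+5/3·τ³=-51/64

  seg 0: a=5 b=-26/3 c=0 d=5/3
  seg 1: a=-2 b=-11/3 c=5 d=-5/6
S(3/4) = -51/64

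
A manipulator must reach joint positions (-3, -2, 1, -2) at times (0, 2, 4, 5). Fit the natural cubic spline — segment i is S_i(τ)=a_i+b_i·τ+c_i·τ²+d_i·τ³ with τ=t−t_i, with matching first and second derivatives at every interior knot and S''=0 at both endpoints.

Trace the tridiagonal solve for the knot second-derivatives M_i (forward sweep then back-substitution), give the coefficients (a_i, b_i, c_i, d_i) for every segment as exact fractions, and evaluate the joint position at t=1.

Δ: Δ0=1/2, Δ1=3/2, Δ2=-3
row 1: diag=8, rhs=6; c'=1/4, d'=3/4
row 2: denom=6−2·1/4=11/2; d'=(-27−2·3/4)/(11/2)=-57/11
back: M2=-57/11
back: M1=3/4−1/4·-57/11=45/22
M: M0=0, M1=45/22, M2=-57/11, M3=0
seg 0: a=-3, c=M0/2=0, d=(M1−M0)/(6·2)=15/88, b=Δ0−h0·(2M0+M1)/6=-2/11
seg 1: a=-2, c=M1/2=45/44, d=(M2−M1)/(6·2)=-53/88, b=Δ1−h1·(2M1+M2)/6=41/22
seg 2: a=1, c=M2/2=-57/22, d=(M3−M2)/(6·1)=19/22, b=Δ2−h2·(2M2+M3)/6=-14/11
t_q=1 → seg 0, τ=1; S=-3+-2/11·τ+0·τ²+15/88·τ³=-265/88

  seg 0: a=-3 b=-2/11 c=0 d=15/88
  seg 1: a=-2 b=41/22 c=45/44 d=-53/88
  seg 2: a=1 b=-14/11 c=-57/22 d=19/22
S(1) = -265/88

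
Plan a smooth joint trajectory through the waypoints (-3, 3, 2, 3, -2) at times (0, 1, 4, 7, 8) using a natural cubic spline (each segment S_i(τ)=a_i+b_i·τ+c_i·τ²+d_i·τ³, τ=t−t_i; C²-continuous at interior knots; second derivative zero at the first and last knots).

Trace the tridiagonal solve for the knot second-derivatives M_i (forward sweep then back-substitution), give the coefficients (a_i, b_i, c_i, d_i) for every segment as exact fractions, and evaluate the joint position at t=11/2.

  seg 0: a=-3 b=1453/208 c=0 d=-205/208
  seg 1: a=3 b=419/104 c=-615/208 d=2813/5616
  seg 2: a=2 b=-3/16 c=121/78 d=-2579/5616
  seg 3: a=3 b=-341/104 c=-537/208 d=179/208
S(11/2) = 6089/1664

Δ: Δ0=6, Δ1=-1/3, Δ2=1/3, Δ3=-5
row 1: diag=8, rhs=-38; c'=3/8, d'=-19/4
row 2: denom=12−3·3/8=87/8; d'=(4−3·-19/4)/(87/8)=146/87
row 3: denom=8−3·8/29=208/29; d'=(-32−3·146/87)/(208/29)=-537/104
back: M3=-537/104
back: M2=146/87−8/29·-537/104=121/39
back: M1=-19/4−3/8·121/39=-615/104
M: M0=0, M1=-615/104, M2=121/39, M3=-537/104, M4=0
seg 0: a=-3, c=M0/2=0, d=(M1−M0)/(6·1)=-205/208, b=Δ0−h0·(2M0+M1)/6=1453/208
seg 1: a=3, c=M1/2=-615/208, d=(M2−M1)/(6·3)=2813/5616, b=Δ1−h1·(2M1+M2)/6=419/104
seg 2: a=2, c=M2/2=121/78, d=(M3−M2)/(6·3)=-2579/5616, b=Δ2−h2·(2M2+M3)/6=-3/16
seg 3: a=3, c=M3/2=-537/208, d=(M4−M3)/(6·1)=179/208, b=Δ3−h3·(2M3+M4)/6=-341/104
t_q=11/2 → seg 2, τ=3/2; S=2+-3/16·τ+121/78·τ²+-2579/5616·τ³=6089/1664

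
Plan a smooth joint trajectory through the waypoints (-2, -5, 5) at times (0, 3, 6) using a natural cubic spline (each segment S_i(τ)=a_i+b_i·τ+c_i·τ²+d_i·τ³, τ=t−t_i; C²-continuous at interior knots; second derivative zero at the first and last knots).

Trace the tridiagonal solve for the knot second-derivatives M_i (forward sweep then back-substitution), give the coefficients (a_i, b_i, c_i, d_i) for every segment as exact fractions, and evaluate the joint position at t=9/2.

Δ: Δ0=-1, Δ1=10/3
row 1: diag=12, rhs=26; c'=1/4, d'=13/6
back: M1=13/6
M: M0=0, M1=13/6, M2=0
seg 0: a=-2, c=M0/2=0, d=(M1−M0)/(6·3)=13/108, b=Δ0−h0·(2M0+M1)/6=-25/12
seg 1: a=-5, c=M1/2=13/12, d=(M2−M1)/(6·3)=-13/108, b=Δ1−h1·(2M1+M2)/6=7/6
t_q=9/2 → seg 1, τ=3/2; S=-5+7/6·τ+13/12·τ²+-13/108·τ³=-39/32

  seg 0: a=-2 b=-25/12 c=0 d=13/108
  seg 1: a=-5 b=7/6 c=13/12 d=-13/108
S(9/2) = -39/32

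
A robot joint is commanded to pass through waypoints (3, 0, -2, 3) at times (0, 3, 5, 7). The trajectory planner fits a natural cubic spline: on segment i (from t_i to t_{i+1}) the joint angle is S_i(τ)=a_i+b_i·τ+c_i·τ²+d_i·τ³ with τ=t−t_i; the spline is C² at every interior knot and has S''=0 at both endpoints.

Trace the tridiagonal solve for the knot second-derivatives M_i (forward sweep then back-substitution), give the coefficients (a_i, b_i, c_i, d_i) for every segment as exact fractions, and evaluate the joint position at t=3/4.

Δ: Δ0=-1, Δ1=-1, Δ2=5/2
row 1: diag=10, rhs=0; c'=1/5, d'=0
row 2: denom=8−2·1/5=38/5; d'=(21−2·0)/(38/5)=105/38
back: M2=105/38
back: M1=0−1/5·105/38=-21/38
M: M0=0, M1=-21/38, M2=105/38, M3=0
seg 0: a=3, c=M0/2=0, d=(M1−M0)/(6·3)=-7/228, b=Δ0−h0·(2M0+M1)/6=-55/76
seg 1: a=0, c=M1/2=-21/76, d=(M2−M1)/(6·2)=21/76, b=Δ1−h1·(2M1+M2)/6=-59/38
seg 2: a=-2, c=M2/2=105/76, d=(M3−M2)/(6·2)=-35/152, b=Δ2−h2·(2M2+M3)/6=25/38
t_q=3/4 → seg 0, τ=3/4; S=3+-55/76·τ+0·τ²+-7/228·τ³=11889/4864

  seg 0: a=3 b=-55/76 c=0 d=-7/228
  seg 1: a=0 b=-59/38 c=-21/76 d=21/76
  seg 2: a=-2 b=25/38 c=105/76 d=-35/152
S(3/4) = 11889/4864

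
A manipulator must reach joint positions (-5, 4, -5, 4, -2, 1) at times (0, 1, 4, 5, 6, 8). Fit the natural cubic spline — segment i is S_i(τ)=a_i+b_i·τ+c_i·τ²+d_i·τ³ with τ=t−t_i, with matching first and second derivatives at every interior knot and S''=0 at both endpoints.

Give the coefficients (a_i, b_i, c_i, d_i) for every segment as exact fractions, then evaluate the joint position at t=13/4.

  seg 0: a=-5 b=28419/2434 c=0 d=-6513/2434
  seg 1: a=4 b=4440/1217 c=-19539/2434 d=4715/2434
  seg 2: a=-5 b=18951/2434 c=11448/1217 d=-19941/2434
  seg 3: a=4 b=2460/1217 c=-36927/2434 d=17403/2434
  seg 4: a=-2 b=-16725/2434 c=7641/1217 d=-2547/2434
S(13/4) = -991577/155776

Δ: Δ0=9, Δ1=-3, Δ2=9, Δ3=-6, Δ4=3/2
row 1: diag=8, rhs=-72; c'=3/8, d'=-9
row 2: denom=8−3·3/8=55/8; d'=(72−3·-9)/(55/8)=72/5
row 3: denom=4−1·8/55=212/55; d'=(-90−1·72/5)/(212/55)=-2871/106
row 4: denom=6−1·55/212=1217/212; d'=(45−1·-2871/106)/(1217/212)=15282/1217
back: M4=15282/1217
back: M3=-2871/106−55/212·15282/1217=-36927/1217
back: M2=72/5−8/55·-36927/1217=22896/1217
back: M1=-9−3/8·22896/1217=-19539/1217
M: M0=0, M1=-19539/1217, M2=22896/1217, M3=-36927/1217, M4=15282/1217, M5=0
seg 0: a=-5, c=M0/2=0, d=(M1−M0)/(6·1)=-6513/2434, b=Δ0−h0·(2M0+M1)/6=28419/2434
seg 1: a=4, c=M1/2=-19539/2434, d=(M2−M1)/(6·3)=4715/2434, b=Δ1−h1·(2M1+M2)/6=4440/1217
seg 2: a=-5, c=M2/2=11448/1217, d=(M3−M2)/(6·1)=-19941/2434, b=Δ2−h2·(2M2+M3)/6=18951/2434
seg 3: a=4, c=M3/2=-36927/2434, d=(M4−M3)/(6·1)=17403/2434, b=Δ3−h3·(2M3+M4)/6=2460/1217
seg 4: a=-2, c=M4/2=7641/1217, d=(M5−M4)/(6·2)=-2547/2434, b=Δ4−h4·(2M4+M5)/6=-16725/2434
t_q=13/4 → seg 1, τ=9/4; S=4+4440/1217·τ+-19539/2434·τ²+4715/2434·τ³=-991577/155776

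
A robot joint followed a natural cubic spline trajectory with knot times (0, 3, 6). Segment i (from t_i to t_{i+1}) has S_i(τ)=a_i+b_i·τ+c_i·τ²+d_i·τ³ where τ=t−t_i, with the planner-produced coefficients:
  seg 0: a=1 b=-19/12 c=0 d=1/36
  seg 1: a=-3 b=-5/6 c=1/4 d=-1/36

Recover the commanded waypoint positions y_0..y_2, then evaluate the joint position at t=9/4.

y_0=1 y_1=-3 y_2=-4
S(9/4) = -575/256

y_0 = S_0(0) = a_0 = 1
y_1 = S_1(0) = a_1 = -3
y_2 = S_1(3) = -4
t_q=9/4 is in segment 0 (τ=9/4); S_0(τ)=-575/256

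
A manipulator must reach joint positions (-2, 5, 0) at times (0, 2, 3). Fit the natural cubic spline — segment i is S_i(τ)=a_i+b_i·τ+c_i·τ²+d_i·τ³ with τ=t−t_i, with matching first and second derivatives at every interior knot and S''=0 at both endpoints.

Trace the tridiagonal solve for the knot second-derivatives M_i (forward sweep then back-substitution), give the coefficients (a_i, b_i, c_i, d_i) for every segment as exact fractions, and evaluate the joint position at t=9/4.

Δ: Δ0=7/2, Δ1=-5
row 1: diag=6, rhs=-51; c'=1/6, d'=-17/2
back: M1=-17/2
M: M0=0, M1=-17/2, M2=0
seg 0: a=-2, c=M0/2=0, d=(M1−M0)/(6·2)=-17/24, b=Δ0−h0·(2M0+M1)/6=19/3
seg 1: a=5, c=M1/2=-17/4, d=(M2−M1)/(6·1)=17/12, b=Δ1−h1·(2M1+M2)/6=-13/6
t_q=9/4 → seg 1, τ=1/4; S=5+-13/6·τ+-17/4·τ²+17/12·τ³=1079/256

  seg 0: a=-2 b=19/3 c=0 d=-17/24
  seg 1: a=5 b=-13/6 c=-17/4 d=17/12
S(9/4) = 1079/256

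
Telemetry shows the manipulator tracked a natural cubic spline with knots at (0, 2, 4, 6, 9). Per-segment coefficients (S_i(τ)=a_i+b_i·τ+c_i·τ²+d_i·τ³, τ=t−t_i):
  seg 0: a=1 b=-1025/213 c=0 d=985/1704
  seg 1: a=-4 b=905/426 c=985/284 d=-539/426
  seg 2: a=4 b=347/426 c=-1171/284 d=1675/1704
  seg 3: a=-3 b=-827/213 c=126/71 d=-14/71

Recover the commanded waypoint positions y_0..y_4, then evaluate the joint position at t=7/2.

y_0=1 y_1=-4 y_2=4 y_3=-3 y_4=-4
S(7/2) = 1545/568

y_0 = S_0(0) = a_0 = 1
y_1 = S_1(0) = a_1 = -4
y_2 = S_2(0) = a_2 = 4
y_3 = S_3(0) = a_3 = -3
y_4 = S_3(3) = -4
t_q=7/2 is in segment 1 (τ=3/2); S_1(τ)=1545/568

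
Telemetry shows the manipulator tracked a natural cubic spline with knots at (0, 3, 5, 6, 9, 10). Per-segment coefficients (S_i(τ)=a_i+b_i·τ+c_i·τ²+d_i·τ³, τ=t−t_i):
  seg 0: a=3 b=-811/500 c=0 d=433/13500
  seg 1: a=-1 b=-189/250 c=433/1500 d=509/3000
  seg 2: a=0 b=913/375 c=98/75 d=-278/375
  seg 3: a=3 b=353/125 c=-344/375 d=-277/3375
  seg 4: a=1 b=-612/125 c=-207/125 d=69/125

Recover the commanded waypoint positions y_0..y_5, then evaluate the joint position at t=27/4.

y_0=3 y_1=-1 y_2=0 y_3=3 y_4=1 y_5=-5
S(27/4) = 36539/8000

y_0 = S_0(0) = a_0 = 3
y_1 = S_1(0) = a_1 = -1
y_2 = S_2(0) = a_2 = 0
y_3 = S_3(0) = a_3 = 3
y_4 = S_4(0) = a_4 = 1
y_5 = S_4(1) = -5
t_q=27/4 is in segment 3 (τ=3/4); S_3(τ)=36539/8000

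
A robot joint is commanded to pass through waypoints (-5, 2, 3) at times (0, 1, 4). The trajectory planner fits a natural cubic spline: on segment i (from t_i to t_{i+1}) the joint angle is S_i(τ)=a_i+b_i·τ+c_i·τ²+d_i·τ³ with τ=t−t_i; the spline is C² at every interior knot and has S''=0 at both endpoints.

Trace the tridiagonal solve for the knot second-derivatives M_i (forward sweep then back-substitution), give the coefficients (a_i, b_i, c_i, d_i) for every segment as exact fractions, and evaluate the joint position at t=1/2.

  seg 0: a=-5 b=47/6 c=0 d=-5/6
  seg 1: a=2 b=16/3 c=-5/2 d=5/18
S(1/2) = -19/16

Δ: Δ0=7, Δ1=1/3
row 1: diag=8, rhs=-40; c'=3/8, d'=-5
back: M1=-5
M: M0=0, M1=-5, M2=0
seg 0: a=-5, c=M0/2=0, d=(M1−M0)/(6·1)=-5/6, b=Δ0−h0·(2M0+M1)/6=47/6
seg 1: a=2, c=M1/2=-5/2, d=(M2−M1)/(6·3)=5/18, b=Δ1−h1·(2M1+M2)/6=16/3
t_q=1/2 → seg 0, τ=1/2; S=-5+47/6·τ+0·τ²+-5/6·τ³=-19/16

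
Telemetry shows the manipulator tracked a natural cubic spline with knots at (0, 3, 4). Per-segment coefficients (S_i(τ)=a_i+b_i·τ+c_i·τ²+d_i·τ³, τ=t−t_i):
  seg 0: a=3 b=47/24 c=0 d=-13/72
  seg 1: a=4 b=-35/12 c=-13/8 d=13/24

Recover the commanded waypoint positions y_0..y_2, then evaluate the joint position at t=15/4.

y_0=3 y_1=4 y_2=0
S(15/4) = 577/512

y_0 = S_0(0) = a_0 = 3
y_1 = S_1(0) = a_1 = 4
y_2 = S_1(1) = 0
t_q=15/4 is in segment 1 (τ=3/4); S_1(τ)=577/512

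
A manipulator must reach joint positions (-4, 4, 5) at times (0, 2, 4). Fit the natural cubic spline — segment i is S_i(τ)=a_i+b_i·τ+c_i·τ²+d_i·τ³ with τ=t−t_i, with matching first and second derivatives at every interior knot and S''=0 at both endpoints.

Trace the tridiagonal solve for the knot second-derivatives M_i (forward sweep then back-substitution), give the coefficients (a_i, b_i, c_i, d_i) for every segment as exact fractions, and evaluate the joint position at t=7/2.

Δ: Δ0=4, Δ1=1/2
row 1: diag=8, rhs=-21; c'=1/4, d'=-21/8
back: M1=-21/8
M: M0=0, M1=-21/8, M2=0
seg 0: a=-4, c=M0/2=0, d=(M1−M0)/(6·2)=-7/32, b=Δ0−h0·(2M0+M1)/6=39/8
seg 1: a=4, c=M1/2=-21/16, d=(M2−M1)/(6·2)=7/32, b=Δ1−h1·(2M1+M2)/6=9/4
t_q=7/2 → seg 1, τ=3/2; S=4+9/4·τ+-21/16·τ²+7/32·τ³=1321/256

  seg 0: a=-4 b=39/8 c=0 d=-7/32
  seg 1: a=4 b=9/4 c=-21/16 d=7/32
S(7/2) = 1321/256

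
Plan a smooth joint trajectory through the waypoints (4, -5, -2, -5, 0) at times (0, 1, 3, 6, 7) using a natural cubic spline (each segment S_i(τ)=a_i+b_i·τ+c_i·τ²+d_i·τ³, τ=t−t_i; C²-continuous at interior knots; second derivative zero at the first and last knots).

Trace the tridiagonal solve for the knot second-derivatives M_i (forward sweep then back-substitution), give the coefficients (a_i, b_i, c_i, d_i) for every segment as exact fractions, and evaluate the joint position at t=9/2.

  seg 0: a=4 b=-8735/788 c=0 d=1643/788
  seg 1: a=-5 b=-1903/394 c=4929/788 d=-2435/1576
  seg 2: a=-2 b=325/197 c=-594/197 d=140/197
  seg 3: a=-5 b=541/197 c=666/197 d=-222/197
S(9/2) = -1541/394

Δ: Δ0=-9, Δ1=3/2, Δ2=-1, Δ3=5
row 1: diag=6, rhs=63; c'=1/3, d'=21/2
row 2: denom=10−2·1/3=28/3; d'=(-15−2·21/2)/(28/3)=-27/7
row 3: denom=8−3·9/28=197/28; d'=(36−3·-27/7)/(197/28)=1332/197
back: M3=1332/197
back: M2=-27/7−9/28·1332/197=-1188/197
back: M1=21/2−1/3·-1188/197=4929/394
M: M0=0, M1=4929/394, M2=-1188/197, M3=1332/197, M4=0
seg 0: a=4, c=M0/2=0, d=(M1−M0)/(6·1)=1643/788, b=Δ0−h0·(2M0+M1)/6=-8735/788
seg 1: a=-5, c=M1/2=4929/788, d=(M2−M1)/(6·2)=-2435/1576, b=Δ1−h1·(2M1+M2)/6=-1903/394
seg 2: a=-2, c=M2/2=-594/197, d=(M3−M2)/(6·3)=140/197, b=Δ2−h2·(2M2+M3)/6=325/197
seg 3: a=-5, c=M3/2=666/197, d=(M4−M3)/(6·1)=-222/197, b=Δ3−h3·(2M3+M4)/6=541/197
t_q=9/2 → seg 2, τ=3/2; S=-2+325/197·τ+-594/197·τ²+140/197·τ³=-1541/394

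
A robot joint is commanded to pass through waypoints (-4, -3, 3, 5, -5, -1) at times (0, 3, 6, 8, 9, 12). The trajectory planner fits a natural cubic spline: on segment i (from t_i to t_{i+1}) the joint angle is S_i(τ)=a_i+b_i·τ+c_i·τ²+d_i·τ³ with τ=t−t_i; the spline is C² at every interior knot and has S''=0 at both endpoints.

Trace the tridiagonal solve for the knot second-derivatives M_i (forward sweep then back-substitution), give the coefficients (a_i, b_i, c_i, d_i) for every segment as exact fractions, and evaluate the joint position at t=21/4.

  seg 0: a=-4 b=262/1611 c=0 d=275/14499
  seg 1: a=-3 b=1087/1611 c=275/1611 d=1310/14499
  seg 2: a=3 b=6667/1611 c=1585/1611 d=-457/358
  seg 3: a=5 b=-11671/1611 c=-10754/1611 d=2105/537
  seg 4: a=-5 b=-14234/1611 c=8191/1611 d=-8191/14499
S(21/4) = 2357/5728

Δ: Δ0=1/3, Δ1=2, Δ2=1, Δ3=-10, Δ4=4/3
row 1: diag=12, rhs=10; c'=1/4, d'=5/6
row 2: denom=10−3·1/4=37/4; d'=(-6−3·5/6)/(37/4)=-34/37
row 3: denom=6−2·8/37=206/37; d'=(-66−2·-34/37)/(206/37)=-1187/103
row 4: denom=8−1·37/206=1611/206; d'=(68−1·-1187/103)/(1611/206)=16382/1611
back: M4=16382/1611
back: M3=-1187/103−37/206·16382/1611=-21508/1611
back: M2=-34/37−8/37·-21508/1611=3170/1611
back: M1=5/6−1/4·3170/1611=550/1611
M: M0=0, M1=550/1611, M2=3170/1611, M3=-21508/1611, M4=16382/1611, M5=0
seg 0: a=-4, c=M0/2=0, d=(M1−M0)/(6·3)=275/14499, b=Δ0−h0·(2M0+M1)/6=262/1611
seg 1: a=-3, c=M1/2=275/1611, d=(M2−M1)/(6·3)=1310/14499, b=Δ1−h1·(2M1+M2)/6=1087/1611
seg 2: a=3, c=M2/2=1585/1611, d=(M3−M2)/(6·2)=-457/358, b=Δ2−h2·(2M2+M3)/6=6667/1611
seg 3: a=5, c=M3/2=-10754/1611, d=(M4−M3)/(6·1)=2105/537, b=Δ3−h3·(2M3+M4)/6=-11671/1611
seg 4: a=-5, c=M4/2=8191/1611, d=(M5−M4)/(6·3)=-8191/14499, b=Δ4−h4·(2M4+M5)/6=-14234/1611
t_q=21/4 → seg 1, τ=9/4; S=-3+1087/1611·τ+275/1611·τ²+1310/14499·τ³=2357/5728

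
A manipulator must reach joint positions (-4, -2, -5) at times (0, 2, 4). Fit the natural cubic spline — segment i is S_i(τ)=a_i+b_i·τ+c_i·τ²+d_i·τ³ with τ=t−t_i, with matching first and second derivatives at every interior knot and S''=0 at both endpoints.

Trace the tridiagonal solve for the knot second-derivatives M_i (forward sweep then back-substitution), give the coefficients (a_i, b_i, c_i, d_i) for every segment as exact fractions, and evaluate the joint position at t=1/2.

  seg 0: a=-4 b=13/8 c=0 d=-5/32
  seg 1: a=-2 b=-1/4 c=-15/16 d=5/32
S(1/2) = -821/256

Δ: Δ0=1, Δ1=-3/2
row 1: diag=8, rhs=-15; c'=1/4, d'=-15/8
back: M1=-15/8
M: M0=0, M1=-15/8, M2=0
seg 0: a=-4, c=M0/2=0, d=(M1−M0)/(6·2)=-5/32, b=Δ0−h0·(2M0+M1)/6=13/8
seg 1: a=-2, c=M1/2=-15/16, d=(M2−M1)/(6·2)=5/32, b=Δ1−h1·(2M1+M2)/6=-1/4
t_q=1/2 → seg 0, τ=1/2; S=-4+13/8·τ+0·τ²+-5/32·τ³=-821/256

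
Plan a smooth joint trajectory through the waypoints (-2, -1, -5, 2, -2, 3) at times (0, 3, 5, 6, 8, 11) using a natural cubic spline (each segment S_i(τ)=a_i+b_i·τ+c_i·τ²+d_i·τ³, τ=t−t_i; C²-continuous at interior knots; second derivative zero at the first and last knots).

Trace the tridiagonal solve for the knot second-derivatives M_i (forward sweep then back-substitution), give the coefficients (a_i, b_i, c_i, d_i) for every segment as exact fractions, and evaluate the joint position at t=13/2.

  seg 0: a=-2 b=3451/1518 c=0 d=-2945/13662
  seg 1: a=-1 b=-2692/759 c=-2945/1518 d=1373/1012
  seg 2: a=-5 b=3775/759 c=4706/759 d=-96/23
  seg 3: a=2 b=3683/759 c=-4798/759 d=1465/1012
  seg 4: a=-2 b=-2324/759 c=3589/1518 d=-3589/13662
S(13/2) = 24505/8096

Δ: Δ0=1/3, Δ1=-2, Δ2=7, Δ3=-2, Δ4=5/3
row 1: diag=10, rhs=-14; c'=1/5, d'=-7/5
row 2: denom=6−2·1/5=28/5; d'=(54−2·-7/5)/(28/5)=71/7
row 3: denom=6−1·5/28=163/28; d'=(-54−1·71/7)/(163/28)=-1796/163
row 4: denom=10−2·56/163=1518/163; d'=(22−2·-1796/163)/(1518/163)=3589/759
back: M4=3589/759
back: M3=-1796/163−56/163·3589/759=-9596/759
back: M2=71/7−5/28·-9596/759=9412/759
back: M1=-7/5−1/5·9412/759=-2945/759
M: M0=0, M1=-2945/759, M2=9412/759, M3=-9596/759, M4=3589/759, M5=0
seg 0: a=-2, c=M0/2=0, d=(M1−M0)/(6·3)=-2945/13662, b=Δ0−h0·(2M0+M1)/6=3451/1518
seg 1: a=-1, c=M1/2=-2945/1518, d=(M2−M1)/(6·2)=1373/1012, b=Δ1−h1·(2M1+M2)/6=-2692/759
seg 2: a=-5, c=M2/2=4706/759, d=(M3−M2)/(6·1)=-96/23, b=Δ2−h2·(2M2+M3)/6=3775/759
seg 3: a=2, c=M3/2=-4798/759, d=(M4−M3)/(6·2)=1465/1012, b=Δ3−h3·(2M3+M4)/6=3683/759
seg 4: a=-2, c=M4/2=3589/1518, d=(M5−M4)/(6·3)=-3589/13662, b=Δ4−h4·(2M4+M5)/6=-2324/759
t_q=13/2 → seg 3, τ=1/2; S=2+3683/759·τ+-4798/759·τ²+1465/1012·τ³=24505/8096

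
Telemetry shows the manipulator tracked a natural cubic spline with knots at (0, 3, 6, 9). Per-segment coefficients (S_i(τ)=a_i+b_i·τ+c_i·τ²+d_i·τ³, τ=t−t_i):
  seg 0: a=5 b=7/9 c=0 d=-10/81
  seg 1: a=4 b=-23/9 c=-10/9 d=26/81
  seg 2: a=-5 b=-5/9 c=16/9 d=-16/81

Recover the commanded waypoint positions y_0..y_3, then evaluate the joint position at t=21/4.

y_0=5 y_1=4 y_2=-5 y_3=4
S(21/4) = -119/32

y_0 = S_0(0) = a_0 = 5
y_1 = S_1(0) = a_1 = 4
y_2 = S_2(0) = a_2 = -5
y_3 = S_2(3) = 4
t_q=21/4 is in segment 1 (τ=9/4); S_1(τ)=-119/32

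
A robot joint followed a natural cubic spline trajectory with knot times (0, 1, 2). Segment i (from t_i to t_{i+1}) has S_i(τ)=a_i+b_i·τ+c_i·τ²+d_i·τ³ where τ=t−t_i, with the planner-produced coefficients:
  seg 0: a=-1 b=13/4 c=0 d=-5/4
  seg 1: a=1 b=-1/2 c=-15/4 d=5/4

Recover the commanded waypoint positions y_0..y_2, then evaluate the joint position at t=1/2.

y_0=-1 y_1=1 y_2=-2
S(1/2) = 15/32

y_0 = S_0(0) = a_0 = -1
y_1 = S_1(0) = a_1 = 1
y_2 = S_1(1) = -2
t_q=1/2 is in segment 0 (τ=1/2); S_0(τ)=15/32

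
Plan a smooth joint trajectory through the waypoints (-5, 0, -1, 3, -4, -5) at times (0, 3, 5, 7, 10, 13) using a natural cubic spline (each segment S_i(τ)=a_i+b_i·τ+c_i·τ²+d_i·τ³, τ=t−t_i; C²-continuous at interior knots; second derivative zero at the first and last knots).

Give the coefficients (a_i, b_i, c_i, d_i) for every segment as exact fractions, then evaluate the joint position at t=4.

  seg 0: a=-5 b=7027/2652 c=0 d=-869/7956
  seg 1: a=0 b=-397/1326 c=-869/884 d=2341/5304
  seg 2: a=-1 b=706/663 c=368/221 d=-397/663
  seg 3: a=3 b=358/663 c=-426/221 d=643/1989
  seg 4: a=-4 b=-1523/663 c=217/221 d=-217/1989
S(4) = -1487/1768

Δ: Δ0=5/3, Δ1=-1/2, Δ2=2, Δ3=-7/3, Δ4=-1/3
row 1: diag=10, rhs=-13; c'=1/5, d'=-13/10
row 2: denom=8−2·1/5=38/5; d'=(15−2·-13/10)/(38/5)=44/19
row 3: denom=10−2·5/19=180/19; d'=(-26−2·44/19)/(180/19)=-97/30
row 4: denom=12−3·19/60=221/20; d'=(12−3·-97/30)/(221/20)=434/221
back: M4=434/221
back: M3=-97/30−19/60·434/221=-852/221
back: M2=44/19−5/19·-852/221=736/221
back: M1=-13/10−1/5·736/221=-869/442
M: M0=0, M1=-869/442, M2=736/221, M3=-852/221, M4=434/221, M5=0
seg 0: a=-5, c=M0/2=0, d=(M1−M0)/(6·3)=-869/7956, b=Δ0−h0·(2M0+M1)/6=7027/2652
seg 1: a=0, c=M1/2=-869/884, d=(M2−M1)/(6·2)=2341/5304, b=Δ1−h1·(2M1+M2)/6=-397/1326
seg 2: a=-1, c=M2/2=368/221, d=(M3−M2)/(6·2)=-397/663, b=Δ2−h2·(2M2+M3)/6=706/663
seg 3: a=3, c=M3/2=-426/221, d=(M4−M3)/(6·3)=643/1989, b=Δ3−h3·(2M3+M4)/6=358/663
seg 4: a=-4, c=M4/2=217/221, d=(M5−M4)/(6·3)=-217/1989, b=Δ4−h4·(2M4+M5)/6=-1523/663
t_q=4 → seg 1, τ=1; S=0+-397/1326·τ+-869/884·τ²+2341/5304·τ³=-1487/1768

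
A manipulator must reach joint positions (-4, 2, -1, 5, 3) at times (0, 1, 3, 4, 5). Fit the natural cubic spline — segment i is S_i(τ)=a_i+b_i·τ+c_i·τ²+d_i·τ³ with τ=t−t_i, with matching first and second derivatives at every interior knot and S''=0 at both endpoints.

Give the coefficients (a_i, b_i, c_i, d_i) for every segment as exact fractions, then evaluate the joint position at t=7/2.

Δ: Δ0=6, Δ1=-3/2, Δ2=6, Δ3=-2
row 1: diag=6, rhs=-45; c'=1/3, d'=-15/2
row 2: denom=6−2·1/3=16/3; d'=(45−2·-15/2)/(16/3)=45/4
row 3: denom=4−1·3/16=61/16; d'=(-48−1·45/4)/(61/16)=-948/61
back: M3=-948/61
back: M2=45/4−3/16·-948/61=864/61
back: M1=-15/2−1/3·864/61=-1491/122
M: M0=0, M1=-1491/122, M2=864/61, M3=-948/61, M4=0
seg 0: a=-4, c=M0/2=0, d=(M1−M0)/(6·1)=-497/244, b=Δ0−h0·(2M0+M1)/6=1961/244
seg 1: a=2, c=M1/2=-1491/244, d=(M2−M1)/(6·2)=1073/488, b=Δ1−h1·(2M1+M2)/6=235/122
seg 2: a=-1, c=M2/2=432/61, d=(M3−M2)/(6·1)=-302/61, b=Δ2−h2·(2M2+M3)/6=236/61
seg 3: a=5, c=M3/2=-474/61, d=(M4−M3)/(6·1)=158/61, b=Δ3−h3·(2M3+M4)/6=194/61
t_q=7/2 → seg 2, τ=1/2; S=-1+236/61·τ+432/61·τ²+-302/61·τ³=509/244

  seg 0: a=-4 b=1961/244 c=0 d=-497/244
  seg 1: a=2 b=235/122 c=-1491/244 d=1073/488
  seg 2: a=-1 b=236/61 c=432/61 d=-302/61
  seg 3: a=5 b=194/61 c=-474/61 d=158/61
S(7/2) = 509/244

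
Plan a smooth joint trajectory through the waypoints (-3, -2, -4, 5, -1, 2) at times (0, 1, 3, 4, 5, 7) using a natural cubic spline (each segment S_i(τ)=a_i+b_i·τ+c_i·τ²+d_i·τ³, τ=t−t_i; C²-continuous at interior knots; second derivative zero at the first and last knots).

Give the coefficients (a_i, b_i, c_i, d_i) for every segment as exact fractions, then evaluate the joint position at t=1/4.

Δ: Δ0=1, Δ1=-1, Δ2=9, Δ3=-6, Δ4=3/2
row 1: diag=6, rhs=-12; c'=1/3, d'=-2
row 2: denom=6−2·1/3=16/3; d'=(60−2·-2)/(16/3)=12
row 3: denom=4−1·3/16=61/16; d'=(-90−1·12)/(61/16)=-1632/61
row 4: denom=6−1·16/61=350/61; d'=(45−1·-1632/61)/(350/61)=4377/350
back: M4=4377/350
back: M3=-1632/61−16/61·4377/350=-5256/175
back: M2=12−3/16·-5256/175=6171/350
back: M1=-2−1/3·6171/350=-2757/350
M: M0=0, M1=-2757/350, M2=6171/350, M3=-5256/175, M4=4377/350, M5=0
seg 0: a=-3, c=M0/2=0, d=(M1−M0)/(6·1)=-919/700, b=Δ0−h0·(2M0+M1)/6=1619/700
seg 1: a=-2, c=M1/2=-2757/700, d=(M2−M1)/(6·2)=372/175, b=Δ1−h1·(2M1+M2)/6=-569/350
seg 2: a=-4, c=M2/2=6171/700, d=(M3−M2)/(6·1)=-5561/700, b=Δ2−h2·(2M2+M3)/6=569/70
seg 3: a=5, c=M3/2=-2628/175, d=(M4−M3)/(6·1)=709/100, b=Δ3−h3·(2M3+M4)/6=1349/700
seg 4: a=-1, c=M4/2=4377/700, d=(M5−M4)/(6·2)=-1459/1400, b=Δ4−h4·(2M4+M5)/6=-2393/350
t_q=1/4 → seg 0, τ=1/4; S=-3+1619/700·τ+0·τ²+-919/700·τ³=-21883/8960

  seg 0: a=-3 b=1619/700 c=0 d=-919/700
  seg 1: a=-2 b=-569/350 c=-2757/700 d=372/175
  seg 2: a=-4 b=569/70 c=6171/700 d=-5561/700
  seg 3: a=5 b=1349/700 c=-2628/175 d=709/100
  seg 4: a=-1 b=-2393/350 c=4377/700 d=-1459/1400
S(1/4) = -21883/8960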